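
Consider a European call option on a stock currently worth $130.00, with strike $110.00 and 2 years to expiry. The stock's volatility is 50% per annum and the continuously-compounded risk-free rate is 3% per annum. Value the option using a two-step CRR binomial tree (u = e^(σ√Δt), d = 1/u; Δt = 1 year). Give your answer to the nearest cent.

$47.01

CRR parameters: u = e^(σ√Δt) = e^(0.5·√1) = 1.6487, d = 1/u = 0.6065
Per-period rate: rΔt = 0.03·1 = 0.03, so R = e^0.03 = 1.0305
Risk-neutral probability p = (e^0.03 − 0.6065)/(1.6487 − 0.6065) = 0.4239/1.0422 = 0.4068
Terminal stock prices: S_uu = 353.4, S_ud = 130, S_dd = 47.82
Terminal payoffs (S − K): max(243.4, 0) = 243.4, max(20, 0) = 20, max(-62.18, 0) = 0
Node u (S = 214.3): V_u = e^(−0.03)·[0.4068·243.3766 + 0.5932·20.0000] = 107.5848
Node d (S = 78.85): V_d = e^(−0.03)·[0.4068·20.0000 + 0.5932·0.0000] = 7.8948
Node 0 (S = 130): V_0 = e^(−0.03)·[0.4068·107.5848 + 0.5932·7.8948] = 47.0132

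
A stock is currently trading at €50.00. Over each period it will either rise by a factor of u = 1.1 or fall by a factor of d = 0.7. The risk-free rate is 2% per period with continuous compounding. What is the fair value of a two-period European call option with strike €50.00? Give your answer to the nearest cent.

Risk-neutral probability p = (e^0.02 − 0.7)/(1.1 − 0.7) = 0.3202/0.4000 = 0.8005
Terminal stock prices: S_uu = 60.5, S_ud = 38.5, S_dd = 24.5
Terminal payoffs (S − K): max(10.5, 0) = 10.5, max(-11.5, 0) = 0, max(-25.5, 0) = 0
Node u (S = 55): V_u = e^(−0.02)·[0.8005·10.5000 + 0.1995·0.0000] = 8.2388
Node d (S = 35): V_d = e^(−0.02)·[0.8005·0.0000 + 0.1995·0.0000] = 0.0000
Node 0 (S = 50): V_0 = e^(−0.02)·[0.8005·8.2388 + 0.1995·0.0000] = 6.4646

€6.46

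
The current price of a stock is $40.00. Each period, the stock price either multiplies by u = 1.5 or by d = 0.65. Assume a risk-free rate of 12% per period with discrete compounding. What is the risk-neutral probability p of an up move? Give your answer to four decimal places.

Risk-neutral probability p = (1 + 0.12 − 0.65)/(1.5 − 0.65) = 0.4700/0.8500 = 0.5529

p = 0.5529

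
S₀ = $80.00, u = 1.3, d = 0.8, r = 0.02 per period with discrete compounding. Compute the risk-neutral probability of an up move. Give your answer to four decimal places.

p = 0.4400

Risk-neutral probability p = (1 + 0.02 − 0.8)/(1.3 − 0.8) = 0.2200/0.5000 = 0.4400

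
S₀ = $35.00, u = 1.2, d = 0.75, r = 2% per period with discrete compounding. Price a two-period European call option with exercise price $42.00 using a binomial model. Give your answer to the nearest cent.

$2.91

Risk-neutral probability p = (1 + 0.02 − 0.75)/(1.2 − 0.75) = 0.2700/0.4500 = 0.6000
Terminal stock prices: S_uu = 50.4, S_ud = 31.5, S_dd = 19.69
Terminal payoffs (S − K): max(8.4, 0) = 8.4, max(-10.5, 0) = 0, max(-22.31, 0) = 0
Node u (S = 42): V_u = 1/1.02·[0.6000·8.4000 + 0.4000·0.0000] = 4.9412
Node d (S = 26.25): V_d = 1/1.02·[0.6000·0.0000 + 0.4000·0.0000] = 0.0000
Node 0 (S = 35): V_0 = 1/1.02·[0.6000·4.9412 + 0.4000·0.0000] = 2.9066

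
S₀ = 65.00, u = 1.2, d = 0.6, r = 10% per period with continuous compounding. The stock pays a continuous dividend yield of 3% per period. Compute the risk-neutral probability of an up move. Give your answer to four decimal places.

p = 0.7875

Per-period risk-free factor R = e^0.1 = 1.1052; dividend-adjusted growth = e^(0.1−0.03) = 1.0725.
Risk-neutral probability p = (1.0725 − 0.6)/(1.2 − 0.6) = 0.4725/0.6000 = 0.7875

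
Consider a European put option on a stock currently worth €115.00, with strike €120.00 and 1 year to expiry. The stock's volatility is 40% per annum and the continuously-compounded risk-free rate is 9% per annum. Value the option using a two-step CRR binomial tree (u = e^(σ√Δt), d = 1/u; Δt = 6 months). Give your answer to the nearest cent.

CRR parameters: u = e^(σ√Δt) = e^(0.4·√0.5) = 1.3269, d = 1/u = 0.7536
Per-period rate: rΔt = 0.09·0.5 = 0.045, so R = e^0.045 = 1.0460
Risk-neutral probability p = (e^0.045 − 0.7536)/(1.3269 − 0.7536) = 0.2924/0.5733 = 0.5100
Terminal stock prices: S_uu = 202.5, S_ud = 115, S_dd = 65.32
Terminal payoffs (K − S): max(-82.48, 0) = 0, max(5, 0) = 5, max(54.68, 0) = 54.68
Node u (S = 152.6): V_u = e^(−0.045)·[0.5100·0.0000 + 0.4900·5.0000] = 2.3420
Node d (S = 86.67): V_d = e^(−0.045)·[0.5100·5.0000 + 0.4900·54.6834] = 28.0513
Node 0 (S = 115): V_0 = e^(−0.045)·[0.5100·2.3420 + 0.4900·28.0513] = 14.2810

€14.28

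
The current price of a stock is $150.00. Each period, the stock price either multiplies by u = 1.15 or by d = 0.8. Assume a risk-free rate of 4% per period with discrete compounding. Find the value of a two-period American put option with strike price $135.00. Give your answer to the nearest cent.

$4.53

Risk-neutral probability p = (1 + 0.04 − 0.8)/(1.15 − 0.8) = 0.2400/0.3500 = 0.6857
Terminal stock prices: S_uu = 198.4, S_ud = 138, S_dd = 96
Terminal payoffs (K − S): max(-63.37, 0) = 0, max(-3, 0) = 0, max(39, 0) = 39
Node u (S = 172.5): continuation = 1/1.04·[0.6857·0.0000 + 0.3143·0.0000] = 0.0000; exercise value = 0.0000 ≤ continuation, so V_u = 0.0000
Node d (S = 120): continuation = 1/1.04·[0.6857·0.0000 + 0.3143·39.0000] = 11.7857; exercise value = 15.0000 > continuation, so V_d = 15.0000 (exercise)
Node 0 (S = 150): continuation = 1/1.04·[0.6857·0.0000 + 0.3143·15.0000] = 4.5330; exercise value = 0.0000 ≤ continuation, so V_0 = 4.5330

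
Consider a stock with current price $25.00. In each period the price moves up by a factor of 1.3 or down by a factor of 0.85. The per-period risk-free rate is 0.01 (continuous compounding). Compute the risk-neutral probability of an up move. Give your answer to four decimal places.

p = 0.3557

Risk-neutral probability p = (e^0.01 − 0.85)/(1.3 − 0.85) = 0.1601/0.4500 = 0.3557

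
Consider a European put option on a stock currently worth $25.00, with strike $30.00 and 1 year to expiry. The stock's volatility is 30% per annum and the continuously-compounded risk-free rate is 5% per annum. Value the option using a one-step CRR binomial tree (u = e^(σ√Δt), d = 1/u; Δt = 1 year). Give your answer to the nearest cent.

$5.35

CRR parameters: u = e^(σ√Δt) = e^(0.3·√1) = 1.3499, d = 1/u = 0.7408
Per-period rate: rΔt = 0.05·1 = 0.05, so R = e^0.05 = 1.0513
Risk-neutral probability p = (e^0.05 − 0.7408)/(1.3499 − 0.7408) = 0.3105/0.6090 = 0.5097
Terminal stock prices: S_u = 33.75, S_d = 18.52
Terminal payoffs (K − S): max(-3.746, 0) = 0, max(11.48, 0) = 11.48
Node 0 (S = 25): V_0 = e^(−0.05)·[0.5097·0.0000 + 0.4903·11.4795] = 5.3535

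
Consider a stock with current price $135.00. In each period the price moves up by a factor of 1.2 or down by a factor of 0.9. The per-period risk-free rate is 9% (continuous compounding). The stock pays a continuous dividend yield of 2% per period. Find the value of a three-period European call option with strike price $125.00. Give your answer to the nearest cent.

Per-period risk-free factor R = e^0.09 = 1.0942; dividend-adjusted growth = e^(0.09−0.02) = 1.0725.
Risk-neutral probability p = (1.0725 − 0.9)/(1.2 − 0.9) = 0.1725/0.3000 = 0.5750
Terminal stock prices: S_uuu = 233.3, S_uud = 175, S_udd = 131.2, S_ddd = 98.42
Terminal payoffs (S − K): max(108.3, 0) = 108.3, max(49.96, 0) = 49.96, max(6.22, 0) = 6.22, max(-26.58, 0) = 0
Node uu (S = 194.4): V_uu = e^(−0.09)·[0.5750·108.2800 + 0.4250·49.9600] = 76.3092
Node ud (S = 145.8): V_ud = e^(−0.09)·[0.5750·49.9600 + 0.4250·6.2200] = 28.6716
Node dd (S = 109.4): V_dd = e^(−0.09)·[0.5750·6.2200 + 0.4250·0.0000] = 3.2688
Node u (S = 162): V_u = e^(−0.09)·[0.5750·76.3092 + 0.4250·28.6716] = 51.2391
Node d (S = 121.5): V_d = e^(−0.09)·[0.5750·28.6716 + 0.4250·3.2688] = 16.3375
Node 0 (S = 135): V_0 = e^(−0.09)·[0.5750·51.2391 + 0.4250·16.3375] = 33.2734

$33.27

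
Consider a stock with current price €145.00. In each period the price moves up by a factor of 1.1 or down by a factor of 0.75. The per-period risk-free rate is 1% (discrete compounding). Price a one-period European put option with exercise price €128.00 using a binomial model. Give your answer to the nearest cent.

€4.90

Risk-neutral probability p = (1 + 0.01 − 0.75)/(1.1 − 0.75) = 0.2600/0.3500 = 0.7429
Terminal stock prices: S_u = 159.5, S_d = 108.8
Terminal payoffs (K − S): max(-31.5, 0) = 0, max(19.25, 0) = 19.25
Node 0 (S = 145): V_0 = 1/1.01·[0.7429·0.0000 + 0.2571·19.2500] = 4.9010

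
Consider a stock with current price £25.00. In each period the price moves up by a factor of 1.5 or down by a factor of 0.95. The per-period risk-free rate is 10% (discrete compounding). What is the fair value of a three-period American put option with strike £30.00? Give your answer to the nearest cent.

£5.00

Risk-neutral probability p = (1 + 0.1 − 0.95)/(1.5 − 0.95) = 0.1500/0.5500 = 0.2727
Terminal stock prices: S_uuu = 84.38, S_uud = 53.44, S_udd = 33.84, S_ddd = 21.43
Terminal payoffs (K − S): max(-54.38, 0) = 0, max(-23.44, 0) = 0, max(-3.844, 0) = 0, max(8.566, 0) = 8.566
Node uu (S = 56.25): continuation = 1/1.1·[0.2727·0.0000 + 0.7273·0.0000] = 0.0000; exercise value = 0.0000 ≤ continuation, so V_uu = 0.0000
Node ud (S = 35.62): continuation = 1/1.1·[0.2727·0.0000 + 0.7273·0.0000] = 0.0000; exercise value = 0.0000 ≤ continuation, so V_ud = 0.0000
Node dd (S = 22.56): continuation = 1/1.1·[0.2727·0.0000 + 0.7273·8.5656] = 5.6632; exercise value = 7.4375 > continuation, so V_dd = 7.4375 (exercise)
Node u (S = 37.5): continuation = 1/1.1·[0.2727·0.0000 + 0.7273·0.0000] = 0.0000; exercise value = 0.0000 ≤ continuation, so V_u = 0.0000
Node d (S = 23.75): continuation = 1/1.1·[0.2727·0.0000 + 0.7273·7.4375] = 4.9174; exercise value = 6.2500 > continuation, so V_d = 6.2500 (exercise)
Node 0 (S = 25): continuation = 1/1.1·[0.2727·0.0000 + 0.7273·6.2500] = 4.1322; exercise value = 5.0000 > continuation, so V_0 = 5.0000 (exercise)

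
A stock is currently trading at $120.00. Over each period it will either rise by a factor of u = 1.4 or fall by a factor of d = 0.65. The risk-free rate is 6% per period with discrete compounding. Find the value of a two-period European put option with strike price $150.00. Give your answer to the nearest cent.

Risk-neutral probability p = (1 + 0.06 − 0.65)/(1.4 − 0.65) = 0.4100/0.7500 = 0.5467
Terminal stock prices: S_uu = 235.2, S_ud = 109.2, S_dd = 50.7
Terminal payoffs (K − S): max(-85.2, 0) = 0, max(40.8, 0) = 40.8, max(99.3, 0) = 99.3
Node u (S = 168): V_u = 1/1.06·[0.5467·0.0000 + 0.4533·40.8000] = 17.4491
Node d (S = 78): V_d = 1/1.06·[0.5467·40.8000 + 0.4533·99.3000] = 63.5094
Node 0 (S = 120): V_0 = 1/1.06·[0.5467·17.4491 + 0.4533·63.5094] = 36.1602

$36.16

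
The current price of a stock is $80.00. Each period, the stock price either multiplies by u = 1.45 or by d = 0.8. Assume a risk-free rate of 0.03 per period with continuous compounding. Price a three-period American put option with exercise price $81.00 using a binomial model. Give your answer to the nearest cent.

$13.52

Risk-neutral probability p = (e^0.03 − 0.8)/(1.45 − 0.8) = 0.2305/0.6500 = 0.3545
Terminal stock prices: S_uuu = 243.9, S_uud = 134.6, S_udd = 74.24, S_ddd = 40.96
Terminal payoffs (K − S): max(-162.9, 0) = 0, max(-53.56, 0) = 0, max(6.76, 0) = 6.76, max(40.04, 0) = 40.04
Node uu (S = 168.2): continuation = e^(−0.03)·[0.3545·0.0000 + 0.6455·0.0000] = 0.0000; exercise value = 0.0000 ≤ continuation, so V_uu = 0.0000
Node ud (S = 92.8): continuation = e^(−0.03)·[0.3545·0.0000 + 0.6455·6.7600] = 4.2343; exercise value = 0.0000 ≤ continuation, so V_ud = 4.2343
Node dd (S = 51.2): continuation = e^(−0.03)·[0.3545·6.7600 + 0.6455·40.0400] = 27.4061; exercise value = 29.8000 > continuation, so V_dd = 29.8000 (exercise)
Node u (S = 116): continuation = e^(−0.03)·[0.3545·0.0000 + 0.6455·4.2343] = 2.6523; exercise value = 0.0000 ≤ continuation, so V_u = 2.6523
Node d (S = 64): continuation = e^(−0.03)·[0.3545·4.2343 + 0.6455·29.8000] = 20.1230; exercise value = 17.0000 ≤ continuation, so V_d = 20.1230
Node 0 (S = 80): continuation = e^(−0.03)·[0.3545·2.6523 + 0.6455·20.1230] = 13.5172; exercise value = 1.0000 ≤ continuation, so V_0 = 13.5172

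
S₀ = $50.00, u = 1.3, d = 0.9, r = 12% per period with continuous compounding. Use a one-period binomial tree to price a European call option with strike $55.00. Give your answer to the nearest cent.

$5.04

Risk-neutral probability p = (e^0.12 − 0.9)/(1.3 − 0.9) = 0.2275/0.4000 = 0.5687
Terminal stock prices: S_u = 65, S_d = 45
Terminal payoffs (S − K): max(10, 0) = 10, max(-10, 0) = 0
Node 0 (S = 50): V_0 = e^(−0.12)·[0.5687·10.0000 + 0.4313·0.0000] = 5.0443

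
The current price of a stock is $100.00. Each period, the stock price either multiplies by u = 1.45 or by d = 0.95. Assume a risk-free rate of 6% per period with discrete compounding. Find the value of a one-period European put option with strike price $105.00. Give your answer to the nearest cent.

Risk-neutral probability p = (1 + 0.06 − 0.95)/(1.45 − 0.95) = 0.1100/0.5000 = 0.2200
Terminal stock prices: S_u = 145, S_d = 95
Terminal payoffs (K − S): max(-40, 0) = 0, max(10, 0) = 10
Node 0 (S = 100): V_0 = 1/1.06·[0.2200·0.0000 + 0.7800·10.0000] = 7.3585

$7.36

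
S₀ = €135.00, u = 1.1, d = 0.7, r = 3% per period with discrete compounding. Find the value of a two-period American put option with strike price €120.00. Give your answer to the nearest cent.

€6.52

Risk-neutral probability p = (1 + 0.03 − 0.7)/(1.1 − 0.7) = 0.3300/0.4000 = 0.8250
Terminal stock prices: S_uu = 163.4, S_ud = 103.9, S_dd = 66.15
Terminal payoffs (K − S): max(-43.35, 0) = 0, max(16.05, 0) = 16.05, max(53.85, 0) = 53.85
Node u (S = 148.5): continuation = 1/1.03·[0.8250·0.0000 + 0.1750·16.0500] = 2.7269; exercise value = 0.0000 ≤ continuation, so V_u = 2.7269
Node d (S = 94.5): continuation = 1/1.03·[0.8250·16.0500 + 0.1750·53.8500] = 22.0049; exercise value = 25.5000 > continuation, so V_d = 25.5000 (exercise)
Node 0 (S = 135): continuation = 1/1.03·[0.8250·2.7269 + 0.1750·25.5000] = 6.5167; exercise value = 0.0000 ≤ continuation, so V_0 = 6.5167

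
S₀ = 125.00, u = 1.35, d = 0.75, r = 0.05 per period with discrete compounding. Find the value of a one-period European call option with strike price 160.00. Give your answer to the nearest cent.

Risk-neutral probability p = (1 + 0.05 − 0.75)/(1.35 − 0.75) = 0.3000/0.6000 = 0.5000
Terminal stock prices: S_u = 168.8, S_d = 93.75
Terminal payoffs (S − K): max(8.75, 0) = 8.75, max(-66.25, 0) = 0
Node 0 (S = 125): V_0 = 1/1.05·[0.5000·8.7500 + 0.5000·0.0000] = 4.1667

4.17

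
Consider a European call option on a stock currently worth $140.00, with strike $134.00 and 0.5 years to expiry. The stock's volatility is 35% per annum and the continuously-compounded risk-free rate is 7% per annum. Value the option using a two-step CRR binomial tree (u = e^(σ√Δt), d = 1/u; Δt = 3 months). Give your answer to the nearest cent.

CRR parameters: u = e^(σ√Δt) = e^(0.35·√0.25) = 1.1912, d = 1/u = 0.8395
Per-period rate: rΔt = 0.07·0.25 = 0.0175, so R = e^0.0175 = 1.0177
Risk-neutral probability p = (e^0.0175 − 0.8395)/(1.1912 − 0.8395) = 0.1782/0.3518 = 0.5065
Terminal stock prices: S_uu = 198.7, S_ud = 140, S_dd = 98.66
Terminal payoffs (S − K): max(64.67, 0) = 64.67, max(6, 0) = 6, max(-35.34, 0) = 0
Node u (S = 166.8): V_u = e^(−0.0175)·[0.5065·64.6695 + 0.4935·6.0000] = 35.0991
Node d (S = 117.5): V_d = e^(−0.0175)·[0.5065·6.0000 + 0.4935·0.0000] = 2.9865
Node 0 (S = 140): V_0 = e^(−0.0175)·[0.5065·35.0991 + 0.4935·2.9865] = 18.9190

$18.92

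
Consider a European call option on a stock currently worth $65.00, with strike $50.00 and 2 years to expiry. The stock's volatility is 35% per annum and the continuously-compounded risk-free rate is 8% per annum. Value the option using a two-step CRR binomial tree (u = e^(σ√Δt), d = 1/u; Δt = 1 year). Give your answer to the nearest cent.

$25.73

CRR parameters: u = e^(σ√Δt) = e^(0.35·√1) = 1.4191, d = 1/u = 0.7047
Per-period rate: rΔt = 0.08·1 = 0.08, so R = e^0.08 = 1.0833
Risk-neutral probability p = (e^0.08 − 0.7047)/(1.4191 − 0.7047) = 0.3786/0.7144 = 0.5300
Terminal stock prices: S_uu = 130.9, S_ud = 65, S_dd = 32.28
Terminal payoffs (S − K): max(80.89, 0) = 80.89, max(15, 0) = 15, max(-17.72, 0) = 0
Node u (S = 92.24): V_u = e^(−0.08)·[0.5300·80.8939 + 0.4700·15.0000] = 46.0836
Node d (S = 45.8): V_d = e^(−0.08)·[0.5300·15.0000 + 0.4700·0.0000] = 7.3383
Node 0 (S = 65): V_0 = e^(−0.08)·[0.5300·46.0836 + 0.4700·7.3383] = 25.7292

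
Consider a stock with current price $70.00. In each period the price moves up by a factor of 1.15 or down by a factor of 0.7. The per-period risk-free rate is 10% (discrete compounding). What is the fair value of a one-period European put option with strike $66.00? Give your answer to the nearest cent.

$1.72

Risk-neutral probability p = (1 + 0.1 − 0.7)/(1.15 − 0.7) = 0.4000/0.4500 = 0.8889
Terminal stock prices: S_u = 80.5, S_d = 49
Terminal payoffs (K − S): max(-14.5, 0) = 0, max(17, 0) = 17
Node 0 (S = 70): V_0 = 1/1.1·[0.8889·0.0000 + 0.1111·17.0000] = 1.7172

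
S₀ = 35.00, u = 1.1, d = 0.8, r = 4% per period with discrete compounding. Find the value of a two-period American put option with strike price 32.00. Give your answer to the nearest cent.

Risk-neutral probability p = (1 + 0.04 − 0.8)/(1.1 − 0.8) = 0.2400/0.3000 = 0.8000
Terminal stock prices: S_uu = 42.35, S_ud = 30.8, S_dd = 22.4
Terminal payoffs (K − S): max(-10.35, 0) = 0, max(1.2, 0) = 1.2, max(9.6, 0) = 9.6
Node u (S = 38.5): continuation = 1/1.04·[0.8000·0.0000 + 0.2000·1.2000] = 0.2308; exercise value = 0.0000 ≤ continuation, so V_u = 0.2308
Node d (S = 28): continuation = 1/1.04·[0.8000·1.2000 + 0.2000·9.6000] = 2.7692; exercise value = 4.0000 > continuation, so V_d = 4.0000 (exercise)
Node 0 (S = 35): continuation = 1/1.04·[0.8000·0.2308 + 0.2000·4.0000] = 0.9467; exercise value = 0.0000 ≤ continuation, so V_0 = 0.9467

0.95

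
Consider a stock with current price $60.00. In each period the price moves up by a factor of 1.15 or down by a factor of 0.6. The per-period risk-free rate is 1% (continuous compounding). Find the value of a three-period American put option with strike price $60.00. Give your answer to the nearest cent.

Risk-neutral probability p = (e^0.01 − 0.6)/(1.15 − 0.6) = 0.4101/0.5500 = 0.7455
Terminal stock prices: S_uuu = 91.25, S_uud = 47.61, S_udd = 24.84, S_ddd = 12.96
Terminal payoffs (K − S): max(-31.25, 0) = 0, max(12.39, 0) = 12.39, max(35.16, 0) = 35.16, max(47.04, 0) = 47.04
Node uu (S = 79.35): continuation = e^(−0.01)·[0.7455·0.0000 + 0.2545·12.3900] = 3.1213; exercise value = 0.0000 ≤ continuation, so V_uu = 3.1213
Node ud (S = 41.4): continuation = e^(−0.01)·[0.7455·12.3900 + 0.2545·35.1600] = 18.0030; exercise value = 18.6000 > continuation, so V_ud = 18.6000 (exercise)
Node dd (S = 21.6): continuation = e^(−0.01)·[0.7455·35.1600 + 0.2545·47.0400] = 37.8030; exercise value = 38.4000 > continuation, so V_dd = 38.4000 (exercise)
Node u (S = 69): continuation = e^(−0.01)·[0.7455·3.1213 + 0.2545·18.6000] = 6.9897; exercise value = 0.0000 ≤ continuation, so V_u = 6.9897
Node d (S = 36): continuation = e^(−0.01)·[0.7455·18.6000 + 0.2545·38.4000] = 23.4030; exercise value = 24.0000 > continuation, so V_d = 24.0000 (exercise)
Node 0 (S = 60): continuation = e^(−0.01)·[0.7455·6.9897 + 0.2545·24.0000] = 11.2054; exercise value = 0.0000 ≤ continuation, so V_0 = 11.2054

$11.21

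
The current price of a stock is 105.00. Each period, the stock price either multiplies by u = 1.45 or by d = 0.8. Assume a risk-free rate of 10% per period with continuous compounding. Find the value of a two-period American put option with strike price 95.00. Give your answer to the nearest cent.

6.41

Risk-neutral probability p = (e^0.1 − 0.8)/(1.45 − 0.8) = 0.3052/0.6500 = 0.4695
Terminal stock prices: S_uu = 220.8, S_ud = 121.8, S_dd = 67.2
Terminal payoffs (K − S): max(-125.8, 0) = 0, max(-26.8, 0) = 0, max(27.8, 0) = 27.8
Node u (S = 152.2): continuation = e^(−0.1)·[0.4695·0.0000 + 0.5305·0.0000] = 0.0000; exercise value = 0.0000 ≤ continuation, so V_u = 0.0000
Node d (S = 84): continuation = e^(−0.1)·[0.4695·0.0000 + 0.5305·27.8000] = 13.3446; exercise value = 11.0000 ≤ continuation, so V_d = 13.3446
Node 0 (S = 105): continuation = e^(−0.1)·[0.4695·0.0000 + 0.5305·13.3446] = 6.4057; exercise value = 0.0000 ≤ continuation, so V_0 = 6.4057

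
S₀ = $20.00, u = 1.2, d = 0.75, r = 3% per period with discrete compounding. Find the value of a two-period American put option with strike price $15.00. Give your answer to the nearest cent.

$0.50

Risk-neutral probability p = (1 + 0.03 − 0.75)/(1.2 − 0.75) = 0.2800/0.4500 = 0.6222
Terminal stock prices: S_uu = 28.8, S_ud = 18, S_dd = 11.25
Terminal payoffs (K − S): max(-13.8, 0) = 0, max(-3, 0) = 0, max(3.75, 0) = 3.75
Node u (S = 24): continuation = 1/1.03·[0.6222·0.0000 + 0.3778·0.0000] = 0.0000; exercise value = 0.0000 ≤ continuation, so V_u = 0.0000
Node d (S = 15): continuation = 1/1.03·[0.6222·0.0000 + 0.3778·3.7500] = 1.3754; exercise value = 0.0000 ≤ continuation, so V_d = 1.3754
Node 0 (S = 20): continuation = 1/1.03·[0.6222·0.0000 + 0.3778·1.3754] = 0.5045; exercise value = 0.0000 ≤ continuation, so V_0 = 0.5045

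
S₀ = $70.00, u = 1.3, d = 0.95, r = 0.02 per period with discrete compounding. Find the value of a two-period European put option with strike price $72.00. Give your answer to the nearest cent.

$5.43

Risk-neutral probability p = (1 + 0.02 − 0.95)/(1.3 − 0.95) = 0.0700/0.3500 = 0.2000
Terminal stock prices: S_uu = 118.3, S_ud = 86.45, S_dd = 63.17
Terminal payoffs (K − S): max(-46.3, 0) = 0, max(-14.45, 0) = 0, max(8.825, 0) = 8.825
Node u (S = 91): V_u = 1/1.02·[0.2000·0.0000 + 0.8000·0.0000] = 0.0000
Node d (S = 66.5): V_d = 1/1.02·[0.2000·0.0000 + 0.8000·8.8250] = 6.9216
Node 0 (S = 70): V_0 = 1/1.02·[0.2000·0.0000 + 0.8000·6.9216] = 5.4287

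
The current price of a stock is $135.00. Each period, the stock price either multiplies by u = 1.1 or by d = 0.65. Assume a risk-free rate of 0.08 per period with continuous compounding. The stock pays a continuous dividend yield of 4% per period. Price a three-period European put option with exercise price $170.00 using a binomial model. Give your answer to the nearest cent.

$18.98

Per-period risk-free factor R = e^0.08 = 1.0833; dividend-adjusted growth = e^(0.08−0.04) = 1.0408.
Risk-neutral probability p = (1.0408 − 0.65)/(1.1 − 0.65) = 0.3908/0.4500 = 0.8685
Terminal stock prices: S_uuu = 179.7, S_uud = 106.2, S_udd = 62.74, S_ddd = 37.07
Terminal payoffs (K − S): max(-9.685, 0) = 0, max(63.82, 0) = 63.82, max(107.3, 0) = 107.3, max(132.9, 0) = 132.9
Node uu (S = 163.4): V_uu = e^(−0.08)·[0.8685·0.0000 + 0.1315·63.8225] = 7.7493
Node ud (S = 96.53): V_ud = e^(−0.08)·[0.8685·63.8225 + 0.1315·107.2587] = 64.1896
Node dd (S = 57.04): V_dd = e^(−0.08)·[0.8685·107.2587 + 0.1315·132.9256] = 102.1288
Node u (S = 148.5): V_u = e^(−0.08)·[0.8685·7.7493 + 0.1315·64.1896] = 14.0064
Node d (S = 87.75): V_d = e^(−0.08)·[0.8685·64.1896 + 0.1315·102.1288] = 63.8610
Node 0 (S = 135): V_0 = e^(−0.08)·[0.8685·14.0064 + 0.1315·63.8610] = 18.9828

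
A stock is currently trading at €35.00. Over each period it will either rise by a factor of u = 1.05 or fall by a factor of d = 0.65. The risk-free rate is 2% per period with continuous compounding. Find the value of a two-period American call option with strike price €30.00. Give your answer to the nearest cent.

€7.07

Risk-neutral probability p = (e^0.02 − 0.65)/(1.05 − 0.65) = 0.3702/0.4000 = 0.9255
Terminal stock prices: S_uu = 38.59, S_ud = 23.89, S_dd = 14.79
Terminal payoffs (S − K): max(8.587, 0) = 8.587, max(-6.113, 0) = 0, max(-15.21, 0) = 0
Node u (S = 36.75): continuation = e^(−0.02)·[0.9255·8.5875 + 0.0745·0.0000] = 7.7904; exercise value = 6.7500 ≤ continuation, so V_u = 7.7904
Node d (S = 22.75): continuation = e^(−0.02)·[0.9255·0.0000 + 0.0745·0.0000] = 0.0000; exercise value = 0.0000 ≤ continuation, so V_d = 0.0000
Node 0 (S = 35): continuation = e^(−0.02)·[0.9255·7.7904 + 0.0745·0.0000] = 7.0673; exercise value = 5.0000 ≤ continuation, so V_0 = 7.0673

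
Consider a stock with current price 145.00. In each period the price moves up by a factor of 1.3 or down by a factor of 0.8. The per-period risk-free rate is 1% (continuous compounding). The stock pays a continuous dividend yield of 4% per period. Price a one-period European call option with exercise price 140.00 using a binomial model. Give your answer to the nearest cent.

16.37

Per-period risk-free factor R = e^0.01 = 1.0101; dividend-adjusted growth = e^(0.01−0.04) = 0.9704.
Risk-neutral probability p = (0.9704 − 0.8)/(1.3 − 0.8) = 0.1704/0.5000 = 0.3409
Terminal stock prices: S_u = 188.5, S_d = 116
Terminal payoffs (S − K): max(48.5, 0) = 48.5, max(-24, 0) = 0
Node 0 (S = 145): V_0 = e^(−0.01)·[0.3409·48.5000 + 0.6591·0.0000] = 16.3687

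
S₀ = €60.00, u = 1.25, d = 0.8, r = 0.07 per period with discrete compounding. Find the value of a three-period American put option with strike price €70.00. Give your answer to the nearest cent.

Risk-neutral probability p = (1 + 0.07 − 0.8)/(1.25 − 0.8) = 0.2700/0.4500 = 0.6000
Terminal stock prices: S_uuu = 117.2, S_uud = 75, S_udd = 48, S_ddd = 30.72
Terminal payoffs (K − S): max(-47.19, 0) = 0, max(-5, 0) = 0, max(22, 0) = 22, max(39.28, 0) = 39.28
Node uu (S = 93.75): continuation = 1/1.07·[0.6000·0.0000 + 0.4000·0.0000] = 0.0000; exercise value = 0.0000 ≤ continuation, so V_uu = 0.0000
Node ud (S = 60): continuation = 1/1.07·[0.6000·0.0000 + 0.4000·22.0000] = 8.2243; exercise value = 10.0000 > continuation, so V_ud = 10.0000 (exercise)
Node dd (S = 38.4): continuation = 1/1.07·[0.6000·22.0000 + 0.4000·39.2800] = 27.0206; exercise value = 31.6000 > continuation, so V_dd = 31.6000 (exercise)
Node u (S = 75): continuation = 1/1.07·[0.6000·0.0000 + 0.4000·10.0000] = 3.7383; exercise value = 0.0000 ≤ continuation, so V_u = 3.7383
Node d (S = 48): continuation = 1/1.07·[0.6000·10.0000 + 0.4000·31.6000] = 17.4206; exercise value = 22.0000 > continuation, so V_d = 22.0000 (exercise)
Node 0 (S = 60): continuation = 1/1.07·[0.6000·3.7383 + 0.4000·22.0000] = 10.3206; exercise value = 10.0000 ≤ continuation, so V_0 = 10.3206

€10.32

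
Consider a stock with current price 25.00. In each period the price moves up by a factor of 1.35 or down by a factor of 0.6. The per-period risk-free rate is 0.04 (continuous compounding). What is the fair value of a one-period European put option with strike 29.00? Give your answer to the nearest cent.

Risk-neutral probability p = (e^0.04 − 0.6)/(1.35 − 0.6) = 0.4408/0.7500 = 0.5877
Terminal stock prices: S_u = 33.75, S_d = 15
Terminal payoffs (K − S): max(-4.75, 0) = 0, max(14, 0) = 14
Node 0 (S = 25): V_0 = e^(−0.04)·[0.5877·0.0000 + 0.4123·14.0000] = 5.5452

5.55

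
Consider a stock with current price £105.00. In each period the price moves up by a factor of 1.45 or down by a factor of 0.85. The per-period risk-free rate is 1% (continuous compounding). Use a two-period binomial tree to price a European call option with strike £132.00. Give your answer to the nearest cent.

£6.19

Risk-neutral probability p = (e^0.01 − 0.85)/(1.45 − 0.85) = 0.1601/0.6000 = 0.2668
Terminal stock prices: S_uu = 220.8, S_ud = 129.4, S_dd = 75.86
Terminal payoffs (S − K): max(88.76, 0) = 88.76, max(-2.588, 0) = 0, max(-56.14, 0) = 0
Node u (S = 152.2): V_u = e^(−0.01)·[0.2668·88.7625 + 0.7332·0.0000] = 23.4418
Node d (S = 89.25): V_d = e^(−0.01)·[0.2668·0.0000 + 0.7332·0.0000] = 0.0000
Node 0 (S = 105): V_0 = e^(−0.01)·[0.2668·23.4418 + 0.7332·0.0000] = 6.1909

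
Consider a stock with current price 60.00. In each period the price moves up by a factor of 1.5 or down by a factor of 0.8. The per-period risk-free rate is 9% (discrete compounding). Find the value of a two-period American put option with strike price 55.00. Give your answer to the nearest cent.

Risk-neutral probability p = (1 + 0.09 − 0.8)/(1.5 − 0.8) = 0.2900/0.7000 = 0.4143
Terminal stock prices: S_uu = 135, S_ud = 72, S_dd = 38.4
Terminal payoffs (K − S): max(-80, 0) = 0, max(-17, 0) = 0, max(16.6, 0) = 16.6
Node u (S = 90): continuation = 1/1.09·[0.4143·0.0000 + 0.5857·0.0000] = 0.0000; exercise value = 0.0000 ≤ continuation, so V_u = 0.0000
Node d (S = 48): continuation = 1/1.09·[0.4143·0.0000 + 0.5857·16.6000] = 8.9201; exercise value = 7.0000 ≤ continuation, so V_d = 8.9201
Node 0 (S = 60): continuation = 1/1.09·[0.4143·0.0000 + 0.5857·8.9201] = 4.7932; exercise value = 0.0000 ≤ continuation, so V_0 = 4.7932

4.79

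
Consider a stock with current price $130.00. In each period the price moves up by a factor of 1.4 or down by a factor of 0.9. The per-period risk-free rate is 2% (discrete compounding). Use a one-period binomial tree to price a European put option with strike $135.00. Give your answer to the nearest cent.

$13.41

Risk-neutral probability p = (1 + 0.02 − 0.9)/(1.4 − 0.9) = 0.1200/0.5000 = 0.2400
Terminal stock prices: S_u = 182, S_d = 117
Terminal payoffs (K − S): max(-47, 0) = 0, max(18, 0) = 18
Node 0 (S = 130): V_0 = 1/1.02·[0.2400·0.0000 + 0.7600·18.0000] = 13.4118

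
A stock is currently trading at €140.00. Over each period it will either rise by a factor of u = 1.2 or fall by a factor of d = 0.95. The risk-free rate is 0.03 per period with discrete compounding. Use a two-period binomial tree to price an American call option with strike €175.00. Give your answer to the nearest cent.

Risk-neutral probability p = (1 + 0.03 − 0.95)/(1.2 − 0.95) = 0.0800/0.2500 = 0.3200
Terminal stock prices: S_uu = 201.6, S_ud = 159.6, S_dd = 126.3
Terminal payoffs (S − K): max(26.6, 0) = 26.6, max(-15.4, 0) = 0, max(-48.65, 0) = 0
Node u (S = 168): continuation = 1/1.03·[0.3200·26.6000 + 0.6800·0.0000] = 8.2641; exercise value = 0.0000 ≤ continuation, so V_u = 8.2641
Node d (S = 133): continuation = 1/1.03·[0.3200·0.0000 + 0.6800·0.0000] = 0.0000; exercise value = 0.0000 ≤ continuation, so V_d = 0.0000
Node 0 (S = 140): continuation = 1/1.03·[0.3200·8.2641 + 0.6800·0.0000] = 2.5675; exercise value = 0.0000 ≤ continuation, so V_0 = 2.5675

€2.57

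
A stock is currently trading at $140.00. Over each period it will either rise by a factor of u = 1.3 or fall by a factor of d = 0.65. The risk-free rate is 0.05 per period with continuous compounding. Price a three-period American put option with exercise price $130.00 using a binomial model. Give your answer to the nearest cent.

Risk-neutral probability p = (e^0.05 − 0.65)/(1.3 − 0.65) = 0.4013/0.6500 = 0.6173
Terminal stock prices: S_uuu = 307.6, S_uud = 153.8, S_udd = 76.9, S_ddd = 38.45
Terminal payoffs (K − S): max(-177.6, 0) = 0, max(-23.79, 0) = 0, max(53.1, 0) = 53.1, max(91.55, 0) = 91.55
Node uu (S = 236.6): continuation = e^(−0.05)·[0.6173·0.0000 + 0.3827·0.0000] = 0.0000; exercise value = 0.0000 ≤ continuation, so V_uu = 0.0000
Node ud (S = 118.3): continuation = e^(−0.05)·[0.6173·0.0000 + 0.3827·53.1050] = 19.3301; exercise value = 11.7000 ≤ continuation, so V_ud = 19.3301
Node dd (S = 59.15): continuation = e^(−0.05)·[0.6173·53.1050 + 0.3827·91.5525] = 64.5098; exercise value = 70.8500 > continuation, so V_dd = 70.8500 (exercise)
Node u (S = 182): continuation = e^(−0.05)·[0.6173·0.0000 + 0.3827·19.3301] = 7.0361; exercise value = 0.0000 ≤ continuation, so V_u = 7.0361
Node d (S = 91): continuation = e^(−0.05)·[0.6173·19.3301 + 0.3827·70.8500] = 37.1405; exercise value = 39.0000 > continuation, so V_d = 39.0000 (exercise)
Node 0 (S = 140): continuation = e^(−0.05)·[0.6173·7.0361 + 0.3827·39.0000] = 18.3277; exercise value = 0.0000 ≤ continuation, so V_0 = 18.3277

$18.33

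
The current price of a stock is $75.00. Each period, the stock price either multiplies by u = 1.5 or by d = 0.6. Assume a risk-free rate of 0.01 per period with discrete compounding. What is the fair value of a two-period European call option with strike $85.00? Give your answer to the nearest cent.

$17.04

Risk-neutral probability p = (1 + 0.01 − 0.6)/(1.5 − 0.6) = 0.4100/0.9000 = 0.4556
Terminal stock prices: S_uu = 168.8, S_ud = 67.5, S_dd = 27
Terminal payoffs (S − K): max(83.75, 0) = 83.75, max(-17.5, 0) = 0, max(-58, 0) = 0
Node u (S = 112.5): V_u = 1/1.01·[0.4556·83.7500 + 0.5444·0.0000] = 37.7750
Node d (S = 45): V_d = 1/1.01·[0.4556·0.0000 + 0.5444·0.0000] = 0.0000
Node 0 (S = 75): V_0 = 1/1.01·[0.4556·37.7750 + 0.5444·0.0000] = 17.0382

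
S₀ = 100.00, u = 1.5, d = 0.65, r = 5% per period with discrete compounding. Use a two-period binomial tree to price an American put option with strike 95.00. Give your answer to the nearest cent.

Risk-neutral probability p = (1 + 0.05 − 0.65)/(1.5 − 0.65) = 0.4000/0.8500 = 0.4706
Terminal stock prices: S_uu = 225, S_ud = 97.5, S_dd = 42.25
Terminal payoffs (K − S): max(-130, 0) = 0, max(-2.5, 0) = 0, max(52.75, 0) = 52.75
Node u (S = 150): continuation = 1/1.05·[0.4706·0.0000 + 0.5294·0.0000] = 0.0000; exercise value = 0.0000 ≤ continuation, so V_u = 0.0000
Node d (S = 65): continuation = 1/1.05·[0.4706·0.0000 + 0.5294·52.7500] = 26.5966; exercise value = 30.0000 > continuation, so V_d = 30.0000 (exercise)
Node 0 (S = 100): continuation = 1/1.05·[0.4706·0.0000 + 0.5294·30.0000] = 15.1261; exercise value = 0.0000 ≤ continuation, so V_0 = 15.1261

15.13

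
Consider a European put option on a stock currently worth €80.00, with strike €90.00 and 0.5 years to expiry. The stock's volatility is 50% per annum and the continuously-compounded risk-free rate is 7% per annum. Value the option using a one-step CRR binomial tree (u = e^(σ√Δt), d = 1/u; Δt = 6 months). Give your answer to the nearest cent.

€17.58

CRR parameters: u = e^(σ√Δt) = e^(0.5·√0.5) = 1.4241, d = 1/u = 0.7022
Per-period rate: rΔt = 0.07·0.5 = 0.035, so R = e^0.035 = 1.0356
Risk-neutral probability p = (e^0.035 − 0.7022)/(1.4241 − 0.7022) = 0.3334/0.7219 = 0.4619
Terminal stock prices: S_u = 113.9, S_d = 56.18
Terminal payoffs (K − S): max(-23.93, 0) = 0, max(33.82, 0) = 33.82
Node 0 (S = 80): V_0 = e^(−0.035)·[0.4619·0.0000 + 0.5381·33.8249] = 17.5765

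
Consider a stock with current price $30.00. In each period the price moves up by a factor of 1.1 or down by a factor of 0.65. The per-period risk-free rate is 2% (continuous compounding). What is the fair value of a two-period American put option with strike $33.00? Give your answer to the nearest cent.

Risk-neutral probability p = (e^0.02 − 0.65)/(1.1 − 0.65) = 0.3702/0.4500 = 0.8227
Terminal stock prices: S_uu = 36.3, S_ud = 21.45, S_dd = 12.68
Terminal payoffs (K − S): max(-3.3, 0) = 0, max(11.55, 0) = 11.55, max(20.32, 0) = 20.32
Node u (S = 33): continuation = e^(−0.02)·[0.8227·0.0000 + 0.1773·11.5500] = 2.0076; exercise value = 0.0000 ≤ continuation, so V_u = 2.0076
Node d (S = 19.5): continuation = e^(−0.02)·[0.8227·11.5500 + 0.1773·20.3250] = 12.8466; exercise value = 13.5000 > continuation, so V_d = 13.5000 (exercise)
Node 0 (S = 30): continuation = e^(−0.02)·[0.8227·2.0076 + 0.1773·13.5000] = 3.9655; exercise value = 3.0000 ≤ continuation, so V_0 = 3.9655

$3.97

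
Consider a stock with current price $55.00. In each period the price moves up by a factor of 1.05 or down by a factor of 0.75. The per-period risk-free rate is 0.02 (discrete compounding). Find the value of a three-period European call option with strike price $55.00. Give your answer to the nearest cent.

$5.96

Risk-neutral probability p = (1 + 0.02 − 0.75)/(1.05 − 0.75) = 0.2700/0.3000 = 0.9000
Terminal stock prices: S_uuu = 63.67, S_uud = 45.48, S_udd = 32.48, S_ddd = 23.2
Terminal payoffs (S − K): max(8.669, 0) = 8.669, max(-9.522, 0) = 0, max(-22.52, 0) = 0, max(-31.8, 0) = 0
Node uu (S = 60.64): V_uu = 1/1.02·[0.9000·8.6694 + 0.1000·0.0000] = 7.6494
Node ud (S = 43.31): V_ud = 1/1.02·[0.9000·0.0000 + 0.1000·0.0000] = 0.0000
Node dd (S = 30.94): V_dd = 1/1.02·[0.9000·0.0000 + 0.1000·0.0000] = 0.0000
Node u (S = 57.75): V_u = 1/1.02·[0.9000·7.6494 + 0.1000·0.0000] = 6.7495
Node d (S = 41.25): V_d = 1/1.02·[0.9000·0.0000 + 0.1000·0.0000] = 0.0000
Node 0 (S = 55): V_0 = 1/1.02·[0.9000·6.7495 + 0.1000·0.0000] = 5.9555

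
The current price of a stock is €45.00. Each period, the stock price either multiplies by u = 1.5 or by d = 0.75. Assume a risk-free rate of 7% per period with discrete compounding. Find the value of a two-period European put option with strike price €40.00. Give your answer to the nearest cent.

€4.22

Risk-neutral probability p = (1 + 0.07 − 0.75)/(1.5 − 0.75) = 0.3200/0.7500 = 0.4267
Terminal stock prices: S_uu = 101.2, S_ud = 50.62, S_dd = 25.31
Terminal payoffs (K − S): max(-61.25, 0) = 0, max(-10.62, 0) = 0, max(14.69, 0) = 14.69
Node u (S = 67.5): V_u = 1/1.07·[0.4267·0.0000 + 0.5733·0.0000] = 0.0000
Node d (S = 33.75): V_d = 1/1.07·[0.4267·0.0000 + 0.5733·14.6875] = 7.8699
Node 0 (S = 45): V_0 = 1/1.07·[0.4267·0.0000 + 0.5733·7.8699] = 4.2169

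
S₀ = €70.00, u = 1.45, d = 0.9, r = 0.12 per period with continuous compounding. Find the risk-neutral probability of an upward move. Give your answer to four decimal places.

p = 0.4136

Risk-neutral probability p = (e^0.12 − 0.9)/(1.45 − 0.9) = 0.2275/0.5500 = 0.4136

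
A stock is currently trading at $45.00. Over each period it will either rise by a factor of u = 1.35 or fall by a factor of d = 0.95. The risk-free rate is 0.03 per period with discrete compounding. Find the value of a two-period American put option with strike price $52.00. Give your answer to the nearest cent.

Risk-neutral probability p = (1 + 0.03 − 0.95)/(1.35 − 0.95) = 0.0800/0.4000 = 0.2000
Terminal stock prices: S_uu = 82.01, S_ud = 57.71, S_dd = 40.61
Terminal payoffs (K − S): max(-30.01, 0) = 0, max(-5.713, 0) = 0, max(11.39, 0) = 11.39
Node u (S = 60.75): continuation = 1/1.03·[0.2000·0.0000 + 0.8000·0.0000] = 0.0000; exercise value = 0.0000 ≤ continuation, so V_u = 0.0000
Node d (S = 42.75): continuation = 1/1.03·[0.2000·0.0000 + 0.8000·11.3875] = 8.8447; exercise value = 9.2500 > continuation, so V_d = 9.2500 (exercise)
Node 0 (S = 45): continuation = 1/1.03·[0.2000·0.0000 + 0.8000·9.2500] = 7.1845; exercise value = 7.0000 ≤ continuation, so V_0 = 7.1845

$7.18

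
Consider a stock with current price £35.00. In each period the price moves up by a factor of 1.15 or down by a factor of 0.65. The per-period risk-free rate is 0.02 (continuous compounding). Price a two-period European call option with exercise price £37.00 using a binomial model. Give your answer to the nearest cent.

Risk-neutral probability p = (e^0.02 − 0.65)/(1.15 − 0.65) = 0.3702/0.5000 = 0.7404
Terminal stock prices: S_uu = 46.29, S_ud = 26.16, S_dd = 14.79
Terminal payoffs (S − K): max(9.287, 0) = 9.287, max(-10.84, 0) = 0, max(-22.21, 0) = 0
Node u (S = 40.25): V_u = e^(−0.02)·[0.7404·9.2875 + 0.2596·0.0000] = 6.7403
Node d (S = 22.75): V_d = e^(−0.02)·[0.7404·0.0000 + 0.2596·0.0000] = 0.0000
Node 0 (S = 35): V_0 = e^(−0.02)·[0.7404·6.7403 + 0.2596·0.0000] = 4.8917

£4.89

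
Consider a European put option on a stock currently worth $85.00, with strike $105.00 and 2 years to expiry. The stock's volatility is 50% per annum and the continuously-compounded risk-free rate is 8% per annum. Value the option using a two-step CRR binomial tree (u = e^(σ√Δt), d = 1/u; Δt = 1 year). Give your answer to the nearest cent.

CRR parameters: u = e^(σ√Δt) = e^(0.5·√1) = 1.6487, d = 1/u = 0.6065
Per-period rate: rΔt = 0.08·1 = 0.08, so R = e^0.08 = 1.0833
Risk-neutral probability p = (e^0.08 − 0.6065)/(1.6487 − 0.6065) = 0.4768/1.0422 = 0.4575
Terminal stock prices: S_uu = 231.1, S_ud = 85, S_dd = 31.27
Terminal payoffs (K − S): max(-126.1, 0) = 0, max(20, 0) = 20, max(73.73, 0) = 73.73
Node u (S = 140.1): V_u = e^(−0.08)·[0.4575·0.0000 + 0.5425·20.0000] = 10.0166
Node d (S = 51.56): V_d = e^(−0.08)·[0.4575·20.0000 + 0.5425·73.7302] = 45.3721
Node 0 (S = 85): V_0 = e^(−0.08)·[0.4575·10.0166 + 0.5425·45.3721] = 26.9536

$26.95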